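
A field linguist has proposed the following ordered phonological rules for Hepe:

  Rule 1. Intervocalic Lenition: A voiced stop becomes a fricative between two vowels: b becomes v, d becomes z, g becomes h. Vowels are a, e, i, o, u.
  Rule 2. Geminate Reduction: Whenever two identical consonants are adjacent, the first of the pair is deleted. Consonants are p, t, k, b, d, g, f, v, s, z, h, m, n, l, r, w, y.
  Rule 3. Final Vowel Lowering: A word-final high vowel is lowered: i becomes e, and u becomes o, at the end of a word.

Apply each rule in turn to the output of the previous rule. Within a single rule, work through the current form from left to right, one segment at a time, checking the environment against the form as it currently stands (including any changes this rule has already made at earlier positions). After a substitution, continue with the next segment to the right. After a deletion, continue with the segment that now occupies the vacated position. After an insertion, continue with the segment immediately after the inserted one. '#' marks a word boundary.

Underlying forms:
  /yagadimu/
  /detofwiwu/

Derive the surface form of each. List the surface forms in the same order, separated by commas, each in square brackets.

[yahazimo], [detofwiwo]

/yagadimu/:
  Rule 1 Intervocalic Lenition: [yagadimu] → [yahazimu]
  Rule 2 Geminate Reduction: no change — [yahazimu]
  Rule 3 Final Vowel Lowering: [yahazimu] → [yahazimo]
/detofwiwu/:
  Rule 1 Intervocalic Lenition: no change — [detofwiwu]
  Rule 2 Geminate Reduction: no change — [detofwiwu]
  Rule 3 Final Vowel Lowering: [detofwiwu] → [detofwiwo]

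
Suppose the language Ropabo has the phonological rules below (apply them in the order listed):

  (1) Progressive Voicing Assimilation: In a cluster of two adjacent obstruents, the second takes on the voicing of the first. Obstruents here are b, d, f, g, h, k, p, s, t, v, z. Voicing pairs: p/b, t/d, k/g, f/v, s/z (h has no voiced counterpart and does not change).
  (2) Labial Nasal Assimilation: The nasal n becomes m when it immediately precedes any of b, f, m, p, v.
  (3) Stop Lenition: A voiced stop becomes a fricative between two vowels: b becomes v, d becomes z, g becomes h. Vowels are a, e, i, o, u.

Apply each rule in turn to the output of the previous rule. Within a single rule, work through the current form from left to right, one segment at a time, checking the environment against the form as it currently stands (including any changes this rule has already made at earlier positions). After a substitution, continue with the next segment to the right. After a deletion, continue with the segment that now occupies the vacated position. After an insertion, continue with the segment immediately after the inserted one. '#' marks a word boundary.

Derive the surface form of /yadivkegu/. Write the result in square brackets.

[yazivgehu]

(1) Progressive Voicing Assimilation: [yadivkegu] → [yadivgegu]
(2) Labial Nasal Assimilation: no change — [yadivgegu]
(3) Stop Lenition: [yadivgegu] → [yazivgehu]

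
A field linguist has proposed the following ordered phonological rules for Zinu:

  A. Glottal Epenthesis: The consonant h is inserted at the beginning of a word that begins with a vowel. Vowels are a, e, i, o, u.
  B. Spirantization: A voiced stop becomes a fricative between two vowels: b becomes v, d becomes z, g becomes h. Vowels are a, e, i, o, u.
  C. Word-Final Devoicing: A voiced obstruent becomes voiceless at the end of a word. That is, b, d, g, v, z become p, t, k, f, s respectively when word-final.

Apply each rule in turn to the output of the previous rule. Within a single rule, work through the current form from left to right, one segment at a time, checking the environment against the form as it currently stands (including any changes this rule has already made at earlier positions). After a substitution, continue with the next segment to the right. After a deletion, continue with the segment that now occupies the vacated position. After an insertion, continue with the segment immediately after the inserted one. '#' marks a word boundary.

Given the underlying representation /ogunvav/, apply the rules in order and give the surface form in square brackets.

A Glottal Epenthesis: [ogunvav] → [hogunvav]
B Spirantization: [hogunvav] → [hohunvav]
C Word-Final Devoicing: [hohunvav] → [hohunvaf]

[hohunvaf]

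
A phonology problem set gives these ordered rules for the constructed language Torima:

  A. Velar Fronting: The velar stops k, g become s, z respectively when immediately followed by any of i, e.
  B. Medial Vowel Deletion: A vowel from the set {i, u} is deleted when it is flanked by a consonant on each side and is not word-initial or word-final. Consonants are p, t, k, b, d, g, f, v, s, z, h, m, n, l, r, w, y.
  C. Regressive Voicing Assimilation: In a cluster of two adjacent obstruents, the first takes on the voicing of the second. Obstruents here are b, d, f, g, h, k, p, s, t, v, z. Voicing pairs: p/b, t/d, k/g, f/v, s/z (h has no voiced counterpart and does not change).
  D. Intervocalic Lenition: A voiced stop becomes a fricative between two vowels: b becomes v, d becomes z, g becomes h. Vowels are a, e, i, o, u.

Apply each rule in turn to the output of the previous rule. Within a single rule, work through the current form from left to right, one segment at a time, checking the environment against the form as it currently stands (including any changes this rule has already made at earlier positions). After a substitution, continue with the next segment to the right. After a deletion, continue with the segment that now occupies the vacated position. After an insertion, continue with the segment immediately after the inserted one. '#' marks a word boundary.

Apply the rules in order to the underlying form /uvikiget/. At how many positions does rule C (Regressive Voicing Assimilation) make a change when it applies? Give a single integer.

A Velar Fronting: [uvikiget] → [uvisizet]
B Medial Vowel Deletion: [uvisizet] → [uvszet]
C Regressive Voicing Assimilation: [uvszet] → [ufzzet]
D Intervocalic Lenition: no change — [ufzzet]
Rule C changed 2 position(s).

2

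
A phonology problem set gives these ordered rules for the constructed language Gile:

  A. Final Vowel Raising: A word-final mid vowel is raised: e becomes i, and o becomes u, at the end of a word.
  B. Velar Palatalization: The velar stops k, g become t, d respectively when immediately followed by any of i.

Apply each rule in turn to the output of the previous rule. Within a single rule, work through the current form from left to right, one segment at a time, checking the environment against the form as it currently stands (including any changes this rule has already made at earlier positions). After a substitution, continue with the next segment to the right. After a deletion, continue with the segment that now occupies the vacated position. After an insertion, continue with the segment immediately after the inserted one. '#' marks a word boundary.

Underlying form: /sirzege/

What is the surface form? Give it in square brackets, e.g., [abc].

[sirzedi]

A Final Vowel Raising: [sirzege] → [sirzegi]
B Velar Palatalization: [sirzegi] → [sirzedi]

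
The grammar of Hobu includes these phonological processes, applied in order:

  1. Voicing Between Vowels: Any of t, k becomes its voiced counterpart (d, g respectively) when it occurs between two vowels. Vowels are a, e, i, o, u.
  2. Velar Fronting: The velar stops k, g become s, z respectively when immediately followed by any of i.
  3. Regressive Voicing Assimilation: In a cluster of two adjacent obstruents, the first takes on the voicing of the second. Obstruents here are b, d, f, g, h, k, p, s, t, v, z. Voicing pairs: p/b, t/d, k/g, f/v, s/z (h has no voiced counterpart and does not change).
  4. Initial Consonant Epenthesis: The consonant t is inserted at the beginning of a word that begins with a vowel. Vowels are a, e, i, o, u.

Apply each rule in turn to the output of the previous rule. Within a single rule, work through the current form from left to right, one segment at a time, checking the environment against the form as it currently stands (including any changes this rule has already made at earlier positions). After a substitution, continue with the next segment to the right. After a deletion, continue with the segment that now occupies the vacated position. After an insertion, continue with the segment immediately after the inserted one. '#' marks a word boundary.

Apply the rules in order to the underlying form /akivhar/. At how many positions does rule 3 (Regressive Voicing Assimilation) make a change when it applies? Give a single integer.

1

1 Voicing Between Vowels: [akivhar] → [agivhar]
2 Velar Fronting: [agivhar] → [azivhar]
3 Regressive Voicing Assimilation: [azivhar] → [azifhar]
4 Initial Consonant Epenthesis: [azifhar] → [tazifhar]
Rule 3 changed 1 position(s).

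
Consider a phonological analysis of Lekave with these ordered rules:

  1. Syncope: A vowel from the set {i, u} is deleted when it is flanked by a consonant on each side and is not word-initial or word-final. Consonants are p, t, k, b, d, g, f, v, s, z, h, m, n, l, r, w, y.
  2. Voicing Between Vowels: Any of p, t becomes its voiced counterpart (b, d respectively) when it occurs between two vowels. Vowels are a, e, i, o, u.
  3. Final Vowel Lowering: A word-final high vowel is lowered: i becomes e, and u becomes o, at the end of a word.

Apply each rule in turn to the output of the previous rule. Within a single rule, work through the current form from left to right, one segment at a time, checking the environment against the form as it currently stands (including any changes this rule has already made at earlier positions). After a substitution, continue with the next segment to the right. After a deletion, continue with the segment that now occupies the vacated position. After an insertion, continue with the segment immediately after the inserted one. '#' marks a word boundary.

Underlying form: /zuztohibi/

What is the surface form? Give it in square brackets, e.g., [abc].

[zztohbe]

1 Syncope: [zuztohibi] → [zztohbi]
2 Voicing Between Vowels: no change — [zztohbi]
3 Final Vowel Lowering: [zztohbi] → [zztohbe]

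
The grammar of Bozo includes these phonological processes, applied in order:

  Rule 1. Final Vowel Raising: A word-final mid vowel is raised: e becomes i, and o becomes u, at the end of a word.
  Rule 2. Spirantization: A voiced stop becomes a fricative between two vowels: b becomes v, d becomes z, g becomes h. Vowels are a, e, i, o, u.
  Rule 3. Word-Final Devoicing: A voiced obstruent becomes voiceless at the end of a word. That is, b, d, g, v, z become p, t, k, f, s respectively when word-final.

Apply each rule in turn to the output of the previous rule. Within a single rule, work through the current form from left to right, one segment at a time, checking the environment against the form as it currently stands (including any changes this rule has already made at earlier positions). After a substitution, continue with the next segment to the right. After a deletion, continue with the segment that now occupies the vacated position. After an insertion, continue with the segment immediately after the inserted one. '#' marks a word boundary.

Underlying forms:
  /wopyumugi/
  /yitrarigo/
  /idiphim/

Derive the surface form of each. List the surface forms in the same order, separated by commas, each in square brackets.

[wopyumuhi], [yitrarihu], [iziphim]

/wopyumugi/:
  Rule 1 Final Vowel Raising: no change — [wopyumugi]
  Rule 2 Spirantization: [wopyumugi] → [wopyumuhi]
  Rule 3 Word-Final Devoicing: no change — [wopyumuhi]
/yitrarigo/:
  Rule 1 Final Vowel Raising: [yitrarigo] → [yitrarigu]
  Rule 2 Spirantization: [yitrarigu] → [yitrarihu]
  Rule 3 Word-Final Devoicing: no change — [yitrarihu]
/idiphim/:
  Rule 1 Final Vowel Raising: no change — [idiphim]
  Rule 2 Spirantization: [idiphim] → [iziphim]
  Rule 3 Word-Final Devoicing: no change — [iziphim]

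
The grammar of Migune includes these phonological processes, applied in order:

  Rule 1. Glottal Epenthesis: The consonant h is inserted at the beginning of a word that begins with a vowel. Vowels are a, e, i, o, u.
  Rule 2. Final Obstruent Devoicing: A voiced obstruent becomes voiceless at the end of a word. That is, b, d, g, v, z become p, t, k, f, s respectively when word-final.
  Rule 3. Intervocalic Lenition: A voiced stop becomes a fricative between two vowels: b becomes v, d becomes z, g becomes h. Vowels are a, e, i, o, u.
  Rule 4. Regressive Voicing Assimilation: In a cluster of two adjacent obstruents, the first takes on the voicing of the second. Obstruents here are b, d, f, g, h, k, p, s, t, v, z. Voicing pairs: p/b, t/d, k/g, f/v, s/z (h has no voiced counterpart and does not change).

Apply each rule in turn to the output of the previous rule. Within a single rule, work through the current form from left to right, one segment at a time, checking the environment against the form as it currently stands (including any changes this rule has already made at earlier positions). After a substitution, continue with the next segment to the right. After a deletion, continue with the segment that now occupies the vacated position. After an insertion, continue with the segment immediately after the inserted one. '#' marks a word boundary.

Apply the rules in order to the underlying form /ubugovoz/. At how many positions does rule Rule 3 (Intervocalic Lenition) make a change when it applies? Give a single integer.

2

Rule 1 Glottal Epenthesis: [ubugovoz] → [hubugovoz]
Rule 2 Final Obstruent Devoicing: [hubugovoz] → [hubugovos]
Rule 3 Intervocalic Lenition: [hubugovos] → [huvuhovos]
Rule 4 Regressive Voicing Assimilation: no change — [huvuhovos]
Rule Rule 3 changed 2 position(s).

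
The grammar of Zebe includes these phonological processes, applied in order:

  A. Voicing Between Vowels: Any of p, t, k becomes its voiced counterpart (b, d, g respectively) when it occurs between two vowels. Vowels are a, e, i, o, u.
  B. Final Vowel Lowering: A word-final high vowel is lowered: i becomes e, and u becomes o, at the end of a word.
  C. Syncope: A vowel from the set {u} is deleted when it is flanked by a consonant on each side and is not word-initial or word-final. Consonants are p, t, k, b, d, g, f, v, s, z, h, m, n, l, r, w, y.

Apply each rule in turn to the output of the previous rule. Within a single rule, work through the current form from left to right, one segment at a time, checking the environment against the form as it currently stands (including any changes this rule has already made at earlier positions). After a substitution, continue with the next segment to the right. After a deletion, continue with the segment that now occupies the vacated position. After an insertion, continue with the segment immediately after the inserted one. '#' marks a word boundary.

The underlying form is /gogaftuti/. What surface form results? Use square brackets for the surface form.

A Voicing Between Vowels: [gogaftuti] → [gogaftudi]
B Final Vowel Lowering: [gogaftudi] → [gogaftude]
C Syncope: [gogaftude] → [gogaftde]

[gogaftde]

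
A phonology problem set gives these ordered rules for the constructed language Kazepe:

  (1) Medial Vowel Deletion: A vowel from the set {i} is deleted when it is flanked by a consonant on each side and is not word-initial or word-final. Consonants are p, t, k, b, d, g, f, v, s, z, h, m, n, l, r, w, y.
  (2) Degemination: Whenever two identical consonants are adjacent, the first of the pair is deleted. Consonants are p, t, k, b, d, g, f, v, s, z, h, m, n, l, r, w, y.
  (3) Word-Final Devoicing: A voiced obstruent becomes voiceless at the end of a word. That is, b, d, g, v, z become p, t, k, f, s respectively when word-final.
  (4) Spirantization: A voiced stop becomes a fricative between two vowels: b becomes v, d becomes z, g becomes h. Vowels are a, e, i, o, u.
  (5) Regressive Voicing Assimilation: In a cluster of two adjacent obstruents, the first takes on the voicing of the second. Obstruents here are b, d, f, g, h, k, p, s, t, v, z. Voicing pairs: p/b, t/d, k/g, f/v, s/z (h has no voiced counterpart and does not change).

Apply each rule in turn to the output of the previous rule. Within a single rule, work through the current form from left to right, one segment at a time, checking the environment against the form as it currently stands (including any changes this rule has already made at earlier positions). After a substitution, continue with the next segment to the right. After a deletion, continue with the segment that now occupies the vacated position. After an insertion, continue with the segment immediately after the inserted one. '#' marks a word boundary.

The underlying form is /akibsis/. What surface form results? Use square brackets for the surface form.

[agps]

(1) Medial Vowel Deletion: [akibsis] → [akbss]
(2) Degemination: [akbss] → [akbs]
(3) Word-Final Devoicing: no change — [akbs]
(4) Spirantization: no change — [akbs]
(5) Regressive Voicing Assimilation: [akbs] → [agps]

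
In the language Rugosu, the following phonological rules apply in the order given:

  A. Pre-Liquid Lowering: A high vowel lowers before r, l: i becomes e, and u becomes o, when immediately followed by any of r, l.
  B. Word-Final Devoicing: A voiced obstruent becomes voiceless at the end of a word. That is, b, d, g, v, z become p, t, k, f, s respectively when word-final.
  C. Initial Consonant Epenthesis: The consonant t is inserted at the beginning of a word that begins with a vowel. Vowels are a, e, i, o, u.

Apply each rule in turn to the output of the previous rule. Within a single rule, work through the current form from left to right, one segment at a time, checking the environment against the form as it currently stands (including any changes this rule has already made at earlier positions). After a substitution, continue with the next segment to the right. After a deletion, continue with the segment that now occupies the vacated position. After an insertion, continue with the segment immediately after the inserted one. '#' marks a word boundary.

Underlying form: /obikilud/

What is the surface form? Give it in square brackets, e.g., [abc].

A Pre-Liquid Lowering: [obikilud] → [obikelud]
B Word-Final Devoicing: [obikelud] → [obikelut]
C Initial Consonant Epenthesis: [obikelut] → [tobikelut]

[tobikelut]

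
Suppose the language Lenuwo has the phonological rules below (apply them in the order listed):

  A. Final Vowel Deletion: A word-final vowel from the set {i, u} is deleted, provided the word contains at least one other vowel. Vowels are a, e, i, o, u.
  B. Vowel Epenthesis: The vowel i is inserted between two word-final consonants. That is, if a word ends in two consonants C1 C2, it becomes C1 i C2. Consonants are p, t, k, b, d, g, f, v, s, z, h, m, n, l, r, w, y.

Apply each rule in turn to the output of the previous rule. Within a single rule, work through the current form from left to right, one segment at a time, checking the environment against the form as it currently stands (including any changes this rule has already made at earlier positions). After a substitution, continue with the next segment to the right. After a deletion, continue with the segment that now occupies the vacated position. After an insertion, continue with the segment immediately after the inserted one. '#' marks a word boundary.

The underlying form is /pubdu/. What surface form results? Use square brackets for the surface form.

[pubid]

A Final Vowel Deletion: [pubdu] → [pubd]
B Vowel Epenthesis: [pubd] → [pubid]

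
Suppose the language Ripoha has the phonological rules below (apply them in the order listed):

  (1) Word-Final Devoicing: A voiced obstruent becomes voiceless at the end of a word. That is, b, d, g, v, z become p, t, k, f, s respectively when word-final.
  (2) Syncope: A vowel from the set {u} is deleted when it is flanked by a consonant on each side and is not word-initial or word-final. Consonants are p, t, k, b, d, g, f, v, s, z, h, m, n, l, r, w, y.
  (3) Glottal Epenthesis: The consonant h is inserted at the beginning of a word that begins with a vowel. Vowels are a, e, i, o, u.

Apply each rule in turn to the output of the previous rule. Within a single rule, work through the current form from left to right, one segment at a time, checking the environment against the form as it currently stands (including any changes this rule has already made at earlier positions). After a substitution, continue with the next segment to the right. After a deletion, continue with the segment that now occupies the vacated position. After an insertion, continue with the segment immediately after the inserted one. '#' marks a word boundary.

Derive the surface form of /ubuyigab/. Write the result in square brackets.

(1) Word-Final Devoicing: [ubuyigab] → [ubuyigap]
(2) Syncope: [ubuyigap] → [ubyigap]
(3) Glottal Epenthesis: [ubyigap] → [hubyigap]

[hubyigap]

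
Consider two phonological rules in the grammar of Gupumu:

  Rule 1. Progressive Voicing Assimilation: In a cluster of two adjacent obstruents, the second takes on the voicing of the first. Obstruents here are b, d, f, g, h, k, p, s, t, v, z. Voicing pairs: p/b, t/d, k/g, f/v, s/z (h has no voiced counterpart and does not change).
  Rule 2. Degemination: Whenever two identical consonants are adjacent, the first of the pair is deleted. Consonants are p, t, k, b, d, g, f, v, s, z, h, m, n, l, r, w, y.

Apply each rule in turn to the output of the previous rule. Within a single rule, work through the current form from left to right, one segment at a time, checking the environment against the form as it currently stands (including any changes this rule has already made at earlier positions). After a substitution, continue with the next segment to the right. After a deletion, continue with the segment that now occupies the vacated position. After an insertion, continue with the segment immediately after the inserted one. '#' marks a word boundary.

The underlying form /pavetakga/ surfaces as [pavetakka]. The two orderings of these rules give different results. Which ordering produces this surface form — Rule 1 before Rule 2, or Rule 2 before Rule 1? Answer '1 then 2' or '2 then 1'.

Order 1 then 2:
  1 Progressive Voicing Assimilation: [pavetakga] → [pavetakka]
  2 Degemination: [pavetakka] → [pavetaka]
  result: [pavetaka]
Order 2 then 1:
  2 Degemination: no change — [pavetakga]
  1 Progressive Voicing Assimilation: [pavetakga] → [pavetakka]
  result: [pavetakka]

2 then 1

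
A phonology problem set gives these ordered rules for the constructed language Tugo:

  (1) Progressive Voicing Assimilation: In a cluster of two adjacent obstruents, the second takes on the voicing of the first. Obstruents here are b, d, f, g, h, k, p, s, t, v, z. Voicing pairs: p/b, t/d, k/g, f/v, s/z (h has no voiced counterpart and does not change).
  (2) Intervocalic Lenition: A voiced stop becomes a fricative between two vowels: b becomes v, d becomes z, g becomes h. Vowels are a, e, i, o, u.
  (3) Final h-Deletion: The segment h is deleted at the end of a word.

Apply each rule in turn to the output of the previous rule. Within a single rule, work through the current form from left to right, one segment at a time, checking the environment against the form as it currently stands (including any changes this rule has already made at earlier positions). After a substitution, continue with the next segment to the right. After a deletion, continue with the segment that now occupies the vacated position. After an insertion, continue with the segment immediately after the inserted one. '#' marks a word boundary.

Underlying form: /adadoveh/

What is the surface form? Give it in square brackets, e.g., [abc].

(1) Progressive Voicing Assimilation: no change — [adadoveh]
(2) Intervocalic Lenition: [adadoveh] → [azazoveh]
(3) Final h-Deletion: [azazoveh] → [azazove]

[azazove]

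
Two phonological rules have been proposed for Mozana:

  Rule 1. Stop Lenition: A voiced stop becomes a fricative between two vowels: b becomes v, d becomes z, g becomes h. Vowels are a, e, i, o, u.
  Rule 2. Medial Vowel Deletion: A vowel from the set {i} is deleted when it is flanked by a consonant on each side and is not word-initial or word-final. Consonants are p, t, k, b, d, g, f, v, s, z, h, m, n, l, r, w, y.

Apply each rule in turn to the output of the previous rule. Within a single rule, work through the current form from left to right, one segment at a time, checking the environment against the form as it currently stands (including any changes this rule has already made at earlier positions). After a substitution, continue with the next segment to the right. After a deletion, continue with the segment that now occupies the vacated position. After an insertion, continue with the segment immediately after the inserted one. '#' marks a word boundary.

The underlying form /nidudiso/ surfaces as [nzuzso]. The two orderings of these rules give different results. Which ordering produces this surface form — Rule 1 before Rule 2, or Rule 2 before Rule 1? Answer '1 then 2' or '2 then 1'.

Order 1 then 2:
  1 Stop Lenition: [nidudiso] → [nizuziso]
  2 Medial Vowel Deletion: [nizuziso] → [nzuzso]
  result: [nzuzso]
Order 2 then 1:
  2 Medial Vowel Deletion: [nidudiso] → [ndudso]
  1 Stop Lenition: no change — [ndudso]
  result: [ndudso]

1 then 2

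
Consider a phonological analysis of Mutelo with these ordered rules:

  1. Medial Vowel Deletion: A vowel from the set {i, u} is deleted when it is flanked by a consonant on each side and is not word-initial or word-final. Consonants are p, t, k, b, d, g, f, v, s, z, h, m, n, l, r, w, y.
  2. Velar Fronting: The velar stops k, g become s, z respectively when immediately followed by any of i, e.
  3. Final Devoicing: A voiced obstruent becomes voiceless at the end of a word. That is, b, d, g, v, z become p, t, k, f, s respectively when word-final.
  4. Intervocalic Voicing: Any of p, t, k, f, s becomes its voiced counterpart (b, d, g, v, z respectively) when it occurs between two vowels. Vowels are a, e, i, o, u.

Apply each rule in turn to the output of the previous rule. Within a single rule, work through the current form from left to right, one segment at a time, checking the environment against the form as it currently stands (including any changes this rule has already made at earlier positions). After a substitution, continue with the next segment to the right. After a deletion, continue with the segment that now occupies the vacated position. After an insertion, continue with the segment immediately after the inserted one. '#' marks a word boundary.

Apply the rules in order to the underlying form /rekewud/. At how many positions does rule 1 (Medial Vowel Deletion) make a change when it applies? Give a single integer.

1

1 Medial Vowel Deletion: [rekewud] → [rekewd]
2 Velar Fronting: [rekewd] → [resewd]
3 Final Devoicing: [resewd] → [resewt]
4 Intervocalic Voicing: [resewt] → [rezewt]
Rule 1 changed 1 position(s).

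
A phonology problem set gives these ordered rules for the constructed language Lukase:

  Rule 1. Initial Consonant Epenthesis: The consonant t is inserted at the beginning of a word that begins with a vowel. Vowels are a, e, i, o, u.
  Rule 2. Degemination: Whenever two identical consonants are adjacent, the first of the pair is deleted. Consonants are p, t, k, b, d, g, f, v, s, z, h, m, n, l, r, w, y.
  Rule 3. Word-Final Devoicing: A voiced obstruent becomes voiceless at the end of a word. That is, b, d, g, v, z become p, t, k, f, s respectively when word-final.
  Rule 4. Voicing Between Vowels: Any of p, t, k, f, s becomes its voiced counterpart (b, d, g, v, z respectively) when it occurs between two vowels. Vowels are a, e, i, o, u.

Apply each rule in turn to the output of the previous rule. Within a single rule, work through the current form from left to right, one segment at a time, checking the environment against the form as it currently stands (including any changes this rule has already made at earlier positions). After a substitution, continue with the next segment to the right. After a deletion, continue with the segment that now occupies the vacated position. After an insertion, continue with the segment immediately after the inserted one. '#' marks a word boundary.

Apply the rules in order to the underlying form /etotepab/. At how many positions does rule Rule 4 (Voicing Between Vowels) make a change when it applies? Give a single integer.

3

Rule 1 Initial Consonant Epenthesis: [etotepab] → [tetotepab]
Rule 2 Degemination: no change — [tetotepab]
Rule 3 Word-Final Devoicing: [tetotepab] → [tetotepap]
Rule 4 Voicing Between Vowels: [tetotepap] → [tedodebap]
Rule Rule 4 changed 3 position(s).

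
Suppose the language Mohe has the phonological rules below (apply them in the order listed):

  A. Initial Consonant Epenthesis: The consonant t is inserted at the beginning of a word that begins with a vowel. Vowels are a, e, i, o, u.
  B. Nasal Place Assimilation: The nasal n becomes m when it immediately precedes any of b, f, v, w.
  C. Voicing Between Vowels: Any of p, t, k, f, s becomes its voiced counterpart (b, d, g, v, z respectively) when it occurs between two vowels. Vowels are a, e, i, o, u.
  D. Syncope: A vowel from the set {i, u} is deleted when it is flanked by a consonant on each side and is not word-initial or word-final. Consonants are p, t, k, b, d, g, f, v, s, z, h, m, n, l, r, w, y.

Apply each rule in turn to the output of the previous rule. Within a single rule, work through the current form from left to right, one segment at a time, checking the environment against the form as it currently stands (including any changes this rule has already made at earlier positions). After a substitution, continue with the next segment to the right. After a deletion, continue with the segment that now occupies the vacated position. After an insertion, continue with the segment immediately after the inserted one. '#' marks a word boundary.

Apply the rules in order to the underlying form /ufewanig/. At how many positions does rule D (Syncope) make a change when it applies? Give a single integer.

A Initial Consonant Epenthesis: [ufewanig] → [tufewanig]
B Nasal Place Assimilation: no change — [tufewanig]
C Voicing Between Vowels: [tufewanig] → [tuvewanig]
D Syncope: [tuvewanig] → [tvewang]
Rule D changed 2 position(s).

2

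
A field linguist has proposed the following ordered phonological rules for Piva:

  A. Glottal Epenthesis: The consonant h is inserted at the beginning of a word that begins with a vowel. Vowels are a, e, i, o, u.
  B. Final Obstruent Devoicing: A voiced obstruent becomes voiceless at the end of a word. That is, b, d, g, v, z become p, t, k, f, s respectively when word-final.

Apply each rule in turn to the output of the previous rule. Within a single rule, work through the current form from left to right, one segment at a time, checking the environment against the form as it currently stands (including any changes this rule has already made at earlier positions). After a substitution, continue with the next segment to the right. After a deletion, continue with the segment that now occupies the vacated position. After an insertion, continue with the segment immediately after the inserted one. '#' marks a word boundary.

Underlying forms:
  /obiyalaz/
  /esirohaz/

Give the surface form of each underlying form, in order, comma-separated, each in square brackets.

[hobiyalas], [hesirohas]

/obiyalaz/:
  A Glottal Epenthesis: [obiyalaz] → [hobiyalaz]
  B Final Obstruent Devoicing: [hobiyalaz] → [hobiyalas]
/esirohaz/:
  A Glottal Epenthesis: [esirohaz] → [hesirohaz]
  B Final Obstruent Devoicing: [hesirohaz] → [hesirohas]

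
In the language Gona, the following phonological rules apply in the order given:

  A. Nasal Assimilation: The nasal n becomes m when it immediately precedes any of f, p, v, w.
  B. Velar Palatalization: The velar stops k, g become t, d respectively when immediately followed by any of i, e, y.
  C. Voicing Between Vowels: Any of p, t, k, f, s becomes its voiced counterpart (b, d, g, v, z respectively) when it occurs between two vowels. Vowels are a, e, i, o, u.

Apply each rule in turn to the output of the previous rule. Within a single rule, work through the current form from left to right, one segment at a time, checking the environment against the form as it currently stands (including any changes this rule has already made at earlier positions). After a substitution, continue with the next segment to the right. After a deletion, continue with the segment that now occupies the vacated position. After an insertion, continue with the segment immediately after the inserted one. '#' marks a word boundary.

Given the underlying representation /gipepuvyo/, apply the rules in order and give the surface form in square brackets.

A Nasal Assimilation: no change — [gipepuvyo]
B Velar Palatalization: [gipepuvyo] → [dipepuvyo]
C Voicing Between Vowels: [dipepuvyo] → [dibebuvyo]

[dibebuvyo]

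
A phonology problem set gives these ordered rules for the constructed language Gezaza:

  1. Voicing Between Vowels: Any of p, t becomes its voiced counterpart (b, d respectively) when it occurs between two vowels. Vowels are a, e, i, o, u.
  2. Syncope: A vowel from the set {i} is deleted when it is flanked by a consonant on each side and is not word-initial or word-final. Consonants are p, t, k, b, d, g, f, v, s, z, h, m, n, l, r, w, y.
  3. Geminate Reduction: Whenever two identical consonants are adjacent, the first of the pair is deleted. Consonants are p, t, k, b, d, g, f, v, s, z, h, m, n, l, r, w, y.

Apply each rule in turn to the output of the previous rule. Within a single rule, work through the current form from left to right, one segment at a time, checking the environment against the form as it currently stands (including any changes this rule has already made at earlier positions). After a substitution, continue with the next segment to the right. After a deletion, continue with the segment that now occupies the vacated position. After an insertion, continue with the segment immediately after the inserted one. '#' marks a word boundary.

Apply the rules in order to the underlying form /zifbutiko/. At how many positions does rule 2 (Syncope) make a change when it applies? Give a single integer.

1 Voicing Between Vowels: [zifbutiko] → [zifbudiko]
2 Syncope: [zifbudiko] → [zfbudko]
3 Geminate Reduction: no change — [zfbudko]
Rule 2 changed 2 position(s).

2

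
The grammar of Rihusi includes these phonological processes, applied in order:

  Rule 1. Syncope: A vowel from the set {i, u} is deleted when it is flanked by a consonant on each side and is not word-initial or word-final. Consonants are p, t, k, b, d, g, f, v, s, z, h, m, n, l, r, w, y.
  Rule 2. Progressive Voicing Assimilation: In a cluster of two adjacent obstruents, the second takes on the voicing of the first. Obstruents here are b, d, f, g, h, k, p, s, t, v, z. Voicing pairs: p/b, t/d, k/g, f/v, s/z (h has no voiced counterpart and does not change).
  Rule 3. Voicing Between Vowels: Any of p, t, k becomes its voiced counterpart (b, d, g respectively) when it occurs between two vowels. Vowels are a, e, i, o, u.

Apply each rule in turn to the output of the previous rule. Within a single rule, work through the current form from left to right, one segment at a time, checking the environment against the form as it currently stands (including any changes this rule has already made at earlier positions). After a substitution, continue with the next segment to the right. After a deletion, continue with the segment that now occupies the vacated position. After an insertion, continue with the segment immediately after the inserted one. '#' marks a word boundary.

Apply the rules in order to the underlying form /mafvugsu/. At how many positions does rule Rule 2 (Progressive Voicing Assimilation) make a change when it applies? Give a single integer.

2

Rule 1 Syncope: [mafvugsu] → [mafvgsu]
Rule 2 Progressive Voicing Assimilation: [mafvgsu] → [maffksu]
Rule 3 Voicing Between Vowels: no change — [maffksu]
Rule Rule 2 changed 2 position(s).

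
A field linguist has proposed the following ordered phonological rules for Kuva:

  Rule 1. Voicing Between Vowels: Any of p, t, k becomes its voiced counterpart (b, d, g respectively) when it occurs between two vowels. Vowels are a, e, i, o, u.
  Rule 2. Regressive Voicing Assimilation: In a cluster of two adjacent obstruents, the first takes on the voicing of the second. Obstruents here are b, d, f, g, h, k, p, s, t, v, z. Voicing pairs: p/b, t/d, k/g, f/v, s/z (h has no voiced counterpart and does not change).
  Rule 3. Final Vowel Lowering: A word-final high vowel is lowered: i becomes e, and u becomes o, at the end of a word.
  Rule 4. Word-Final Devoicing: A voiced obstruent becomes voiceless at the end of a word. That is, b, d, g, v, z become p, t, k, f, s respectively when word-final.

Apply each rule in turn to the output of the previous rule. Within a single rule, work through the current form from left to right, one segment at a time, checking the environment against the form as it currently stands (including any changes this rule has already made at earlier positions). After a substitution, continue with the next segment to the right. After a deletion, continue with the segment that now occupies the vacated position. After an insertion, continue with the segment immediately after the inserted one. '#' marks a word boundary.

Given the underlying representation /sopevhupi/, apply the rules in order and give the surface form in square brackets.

[sobefhube]

Rule 1 Voicing Between Vowels: [sopevhupi] → [sobevhubi]
Rule 2 Regressive Voicing Assimilation: [sobevhubi] → [sobefhubi]
Rule 3 Final Vowel Lowering: [sobefhubi] → [sobefhube]
Rule 4 Word-Final Devoicing: no change — [sobefhube]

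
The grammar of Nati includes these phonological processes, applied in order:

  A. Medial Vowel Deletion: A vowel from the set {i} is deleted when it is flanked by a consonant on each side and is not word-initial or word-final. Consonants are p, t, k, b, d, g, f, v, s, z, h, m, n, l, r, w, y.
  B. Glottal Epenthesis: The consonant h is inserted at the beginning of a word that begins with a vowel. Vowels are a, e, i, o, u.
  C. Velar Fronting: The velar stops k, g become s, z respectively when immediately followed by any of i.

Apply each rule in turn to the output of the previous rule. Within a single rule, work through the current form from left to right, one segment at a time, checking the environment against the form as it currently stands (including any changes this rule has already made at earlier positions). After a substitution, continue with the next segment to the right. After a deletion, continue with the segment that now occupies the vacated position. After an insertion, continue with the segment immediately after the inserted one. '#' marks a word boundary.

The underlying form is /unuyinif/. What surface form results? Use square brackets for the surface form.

[hunuynf]

A Medial Vowel Deletion: [unuyinif] → [unuynf]
B Glottal Epenthesis: [unuynf] → [hunuynf]
C Velar Fronting: no change — [hunuynf]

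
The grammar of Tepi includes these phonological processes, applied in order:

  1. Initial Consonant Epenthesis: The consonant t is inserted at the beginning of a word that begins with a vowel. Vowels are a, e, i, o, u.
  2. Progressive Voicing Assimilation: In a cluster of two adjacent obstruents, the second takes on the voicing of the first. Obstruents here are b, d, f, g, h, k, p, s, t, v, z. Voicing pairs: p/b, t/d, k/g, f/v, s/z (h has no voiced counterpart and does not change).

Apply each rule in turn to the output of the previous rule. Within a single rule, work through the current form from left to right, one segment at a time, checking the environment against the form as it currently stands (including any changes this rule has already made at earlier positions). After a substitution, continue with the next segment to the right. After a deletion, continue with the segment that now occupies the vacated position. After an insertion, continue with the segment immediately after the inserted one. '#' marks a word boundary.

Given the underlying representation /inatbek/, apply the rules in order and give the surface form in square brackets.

[tinatpek]

1 Initial Consonant Epenthesis: [inatbek] → [tinatbek]
2 Progressive Voicing Assimilation: [tinatbek] → [tinatpek]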